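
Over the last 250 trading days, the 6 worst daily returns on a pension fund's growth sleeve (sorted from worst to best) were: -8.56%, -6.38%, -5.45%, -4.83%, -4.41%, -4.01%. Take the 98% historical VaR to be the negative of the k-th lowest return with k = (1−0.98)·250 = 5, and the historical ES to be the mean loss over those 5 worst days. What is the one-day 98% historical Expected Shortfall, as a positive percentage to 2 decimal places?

The 5 worst returns sum to -29.63%.
ES = −(-29.63%) / 5 = 5.926% ≈ 5.93%.

5.93%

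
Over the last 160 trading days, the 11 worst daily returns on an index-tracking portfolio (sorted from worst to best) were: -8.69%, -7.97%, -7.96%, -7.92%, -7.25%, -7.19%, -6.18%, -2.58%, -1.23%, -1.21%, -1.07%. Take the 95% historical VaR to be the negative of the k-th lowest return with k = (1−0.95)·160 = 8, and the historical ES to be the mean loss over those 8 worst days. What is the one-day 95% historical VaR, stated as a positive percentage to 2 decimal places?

k = 8; the 8th lowest return is -2.58%, so VaR = 2.58%.

2.58%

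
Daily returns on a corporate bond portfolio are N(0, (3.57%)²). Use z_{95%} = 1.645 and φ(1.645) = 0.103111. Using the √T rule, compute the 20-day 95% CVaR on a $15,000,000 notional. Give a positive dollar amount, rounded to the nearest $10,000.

σ_{20d} = 3.57% × √20 = 15.966%.
ES multiplier = φ(z)/(1−α) = 0.103111/0.05 = 2.062.
ES = 15.966% × 2.062 = 32.922%; on $15,000,000: $4,938,300.

$4,940,000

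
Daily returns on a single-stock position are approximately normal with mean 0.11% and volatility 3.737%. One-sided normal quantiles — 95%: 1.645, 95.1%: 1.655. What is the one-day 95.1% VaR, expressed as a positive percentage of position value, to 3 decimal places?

VaR = −μ + z·σ = −(0.11%) + 1.655 × 3.737% = 6.075%.

6.075%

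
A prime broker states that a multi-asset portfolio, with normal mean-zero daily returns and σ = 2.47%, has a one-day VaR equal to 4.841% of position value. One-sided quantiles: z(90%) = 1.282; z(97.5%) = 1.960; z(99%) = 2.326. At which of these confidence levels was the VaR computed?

Implied z = VaR/σ = 4.841 / 2.47 = 1.960.
This matches z(97.5%) = 1.960.

97.5%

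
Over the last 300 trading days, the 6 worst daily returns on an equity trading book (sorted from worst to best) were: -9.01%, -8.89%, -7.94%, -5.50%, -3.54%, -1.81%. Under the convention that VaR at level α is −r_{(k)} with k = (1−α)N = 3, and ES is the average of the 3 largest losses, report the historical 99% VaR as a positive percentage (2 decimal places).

k = 3; the 3rd lowest return is -7.94%, so VaR = 7.94%.

7.94%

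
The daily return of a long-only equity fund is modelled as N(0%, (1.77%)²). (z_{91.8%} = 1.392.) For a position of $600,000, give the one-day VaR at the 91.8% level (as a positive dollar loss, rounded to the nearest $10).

VaR = z·σ = 1.392 × 1.77% = 2.464%.
On $600,000: 0.02464 × $600,000 = $14,784.

$14,780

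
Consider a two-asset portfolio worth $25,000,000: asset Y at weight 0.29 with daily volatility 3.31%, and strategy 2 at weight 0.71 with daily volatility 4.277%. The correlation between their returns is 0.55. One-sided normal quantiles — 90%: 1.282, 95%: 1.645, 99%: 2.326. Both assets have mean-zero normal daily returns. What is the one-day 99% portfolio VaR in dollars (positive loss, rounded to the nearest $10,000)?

$2,120,000

σ_p² = 0.29²·3.31² + 0.71²·4.277² + 2·0.55·0.29·0.71·3.31·4.277 = 13.3492 (%²).
σ_p = √13.3492 = 3.654%.
VaR = 2.326 × 3.654% = 8.499%; on $25,000,000 that is $2,124,750.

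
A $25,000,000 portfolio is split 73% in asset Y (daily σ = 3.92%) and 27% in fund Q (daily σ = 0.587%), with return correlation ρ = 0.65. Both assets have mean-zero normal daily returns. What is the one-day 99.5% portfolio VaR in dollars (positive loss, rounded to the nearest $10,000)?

$1,910,000

σ_p² = 0.73²·3.92² + 0.27²·0.587² + 2·0.65·0.73·0.27·3.92·0.587 = 8.8035 (%²).
σ_p = √8.8035 = 2.967%.
At 99.5%, z = 2.576.
VaR = 2.576 × 2.967% = 7.643%; on $25,000,000 that is $1,910,750.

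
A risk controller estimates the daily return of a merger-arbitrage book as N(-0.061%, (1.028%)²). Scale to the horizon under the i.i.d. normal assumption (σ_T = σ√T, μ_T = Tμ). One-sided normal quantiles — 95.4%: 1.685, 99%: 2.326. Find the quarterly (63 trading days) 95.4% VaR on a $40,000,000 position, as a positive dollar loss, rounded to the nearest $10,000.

$7,040,000

σ_{63d} = 1.028% × √63 = 8.159%; μ_{63d} = 63 × -0.061% = -3.843%.
VaR = −(-3.843%) + 1.685 × 8.159% = 17.591%.
On $40,000,000: 0.17591 × $40,000,000 = $7,036,400.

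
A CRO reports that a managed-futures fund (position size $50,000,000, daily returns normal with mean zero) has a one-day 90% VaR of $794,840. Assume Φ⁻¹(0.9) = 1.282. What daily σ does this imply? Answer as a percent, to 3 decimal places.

VaR as a fraction: $794,840 / $50,000,000 = 1.590%.
σ = VaR / z = 1.590% / 1.282 = 1.240%.

1.240%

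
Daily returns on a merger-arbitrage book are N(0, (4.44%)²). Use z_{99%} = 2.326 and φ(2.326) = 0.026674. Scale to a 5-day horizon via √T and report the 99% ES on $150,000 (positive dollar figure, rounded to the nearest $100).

σ_{5d} = 4.44% × √5 = 9.928%.
ES multiplier = φ(z)/(1−α) = 0.026674/0.01 = 2.667.
ES = 9.928% × 2.667 = 26.478%; on $150,000: $39,717.

$39,700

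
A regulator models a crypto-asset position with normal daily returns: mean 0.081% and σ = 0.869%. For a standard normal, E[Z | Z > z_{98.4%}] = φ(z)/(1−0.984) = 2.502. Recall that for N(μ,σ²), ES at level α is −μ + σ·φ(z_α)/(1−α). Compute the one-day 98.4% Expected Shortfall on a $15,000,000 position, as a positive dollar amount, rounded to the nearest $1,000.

$314,000

ES = −(0.081%) + 0.869% × 2.502 = 2.093%.
On $15,000,000: 0.02093 × $15,000,000 = $313,950.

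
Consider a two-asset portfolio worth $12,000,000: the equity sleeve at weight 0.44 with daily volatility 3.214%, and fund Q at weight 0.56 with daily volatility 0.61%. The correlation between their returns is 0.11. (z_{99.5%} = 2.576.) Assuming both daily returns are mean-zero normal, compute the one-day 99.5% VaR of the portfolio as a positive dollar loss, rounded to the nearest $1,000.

σ_p² = 0.44²·3.214² + 0.56²·0.61² + 2·0.11·0.44·0.56·3.214·0.61 = 2.2228 (%²).
σ_p = √2.2228 = 1.491%.
VaR = 2.576 × 1.491% = 3.841%; on $12,000,000 that is $460,920.

$461,000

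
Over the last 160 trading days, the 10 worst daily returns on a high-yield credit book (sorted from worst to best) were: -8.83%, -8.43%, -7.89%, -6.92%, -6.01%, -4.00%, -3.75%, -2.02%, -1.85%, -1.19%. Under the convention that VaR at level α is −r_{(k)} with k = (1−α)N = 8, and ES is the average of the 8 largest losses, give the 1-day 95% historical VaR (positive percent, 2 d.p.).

2.02%

k = 8; the 8th lowest return is -2.02%, so VaR = 2.02%.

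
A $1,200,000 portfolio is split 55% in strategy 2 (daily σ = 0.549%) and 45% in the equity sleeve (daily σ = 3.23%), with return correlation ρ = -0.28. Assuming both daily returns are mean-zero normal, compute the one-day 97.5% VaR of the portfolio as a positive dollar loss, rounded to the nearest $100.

σ_p² = 0.55²·0.549² + 0.45²·3.23² + 2·-0.28·0.55·0.45·0.549·3.23 = 1.9581 (%²).
σ_p = √1.9581 = 1.399%.
At 97.5%, z = 1.960.
VaR = 1.960 × 1.399% = 2.742%; on $1,200,000 that is $32,904.

$32,900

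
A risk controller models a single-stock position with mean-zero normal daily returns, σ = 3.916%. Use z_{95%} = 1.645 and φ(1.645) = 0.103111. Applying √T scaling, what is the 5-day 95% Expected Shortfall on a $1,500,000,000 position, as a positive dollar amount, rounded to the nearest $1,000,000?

σ_{5d} = 3.916% × √5 = 8.756%.
ES multiplier = φ(z)/(1−α) = 0.103111/0.05 = 2.062.
ES = 8.756% × 2.062 = 18.055%; on $1,500,000,000: $270,825,000.

$271,000,000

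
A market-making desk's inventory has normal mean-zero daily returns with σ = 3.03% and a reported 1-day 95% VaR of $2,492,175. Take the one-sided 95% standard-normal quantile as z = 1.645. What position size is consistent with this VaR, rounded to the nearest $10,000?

VaR as a fraction of value: z·σ = 1.645 × 3.03% = 4.98435%.
Position = $2,492,175 / 0.0498435 = $50,000,000.

$50,000,000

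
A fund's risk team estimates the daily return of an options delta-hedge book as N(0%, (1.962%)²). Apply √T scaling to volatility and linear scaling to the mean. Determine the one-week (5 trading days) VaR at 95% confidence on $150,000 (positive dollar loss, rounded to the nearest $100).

$10,800

At 95%, z = 1.645.
σ_{5d} = 1.962% × √5 = 4.387%.
VaR = 1.645 × 4.387% = 7.217%.
On $150,000: 0.07217 × $150,000 = $10,826.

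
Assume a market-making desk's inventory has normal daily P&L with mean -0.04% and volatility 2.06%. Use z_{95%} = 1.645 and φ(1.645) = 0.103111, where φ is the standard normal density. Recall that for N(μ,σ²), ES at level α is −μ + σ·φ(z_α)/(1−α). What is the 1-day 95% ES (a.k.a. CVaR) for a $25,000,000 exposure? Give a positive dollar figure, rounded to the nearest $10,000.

$1,070,000

Tail multiplier: φ(z)/(1−α) = 0.103111 / 0.05 = 2.062.
ES = −(-0.04%) + 2.06% × 2.062 = 4.288%.
On $25,000,000: 0.04288 × $25,000,000 = $1,072,000.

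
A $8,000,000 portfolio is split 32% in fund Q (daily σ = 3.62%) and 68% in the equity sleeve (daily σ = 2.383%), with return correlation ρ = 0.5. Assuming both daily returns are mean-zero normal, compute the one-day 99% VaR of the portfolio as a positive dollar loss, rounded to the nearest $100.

$449,900

σ_p² = 0.32²·3.62² + 0.68²·2.383² + 2·0.5·0.32·0.68·3.62·2.383 = 5.8448 (%²).
σ_p = √5.8448 = 2.418%.
At 99%, z = 2.326.
VaR = 2.326 × 2.418% = 5.624%; on $8,000,000 that is $449,920.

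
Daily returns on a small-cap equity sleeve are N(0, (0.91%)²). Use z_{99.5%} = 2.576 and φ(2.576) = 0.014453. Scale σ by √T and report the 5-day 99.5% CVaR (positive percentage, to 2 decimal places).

5.88%

σ_{5d} = 0.91% × √5 = 2.035%.
ES multiplier = φ(z)/(1−α) = 0.014453/0.005 = 2.891.
ES = 2.035% × 2.891 = 5.883%.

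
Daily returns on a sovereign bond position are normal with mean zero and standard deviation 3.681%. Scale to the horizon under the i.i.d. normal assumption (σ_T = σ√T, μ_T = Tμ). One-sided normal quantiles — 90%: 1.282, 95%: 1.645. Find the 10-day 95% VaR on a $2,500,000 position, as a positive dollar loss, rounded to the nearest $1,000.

$479,000

σ_{10d} = 3.681% × √10 = 11.640%.
VaR = 1.645 × 11.640% = 19.148%.
On $2,500,000: 0.19148 × $2,500,000 = $478,700.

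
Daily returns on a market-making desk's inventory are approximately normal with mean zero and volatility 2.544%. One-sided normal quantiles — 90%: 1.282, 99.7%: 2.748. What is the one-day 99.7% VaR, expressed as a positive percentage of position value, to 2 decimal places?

6.99%

VaR = z·σ = 2.748 × 2.544% = 6.991%.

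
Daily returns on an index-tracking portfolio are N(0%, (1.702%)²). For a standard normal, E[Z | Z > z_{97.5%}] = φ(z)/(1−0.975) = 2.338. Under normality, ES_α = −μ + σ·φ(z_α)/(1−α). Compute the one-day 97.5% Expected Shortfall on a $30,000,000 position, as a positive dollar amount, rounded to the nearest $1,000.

$1,194,000

ES = 1.702% × 2.338 = 3.979%.
On $30,000,000: 0.03979 × $30,000,000 = $1,193,700.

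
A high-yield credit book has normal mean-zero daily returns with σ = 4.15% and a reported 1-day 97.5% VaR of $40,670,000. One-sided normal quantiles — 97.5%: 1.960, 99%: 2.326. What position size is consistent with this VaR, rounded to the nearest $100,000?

VaR as a fraction of value: z·σ = 1.960 × 4.15% = 8.134%.
Position = $40,670,000 / 0.08134 = $500,000,000.

$500,000,000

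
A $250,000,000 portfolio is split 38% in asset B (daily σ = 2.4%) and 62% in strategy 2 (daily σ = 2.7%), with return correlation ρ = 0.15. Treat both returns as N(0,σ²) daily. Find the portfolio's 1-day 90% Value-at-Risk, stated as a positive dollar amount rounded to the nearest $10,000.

σ_p² = 0.38²·2.4² + 0.62²·2.7² + 2·0.15·0.38·0.62·2.4·2.7 = 4.0920 (%²).
σ_p = √4.0920 = 2.023%.
At 90%, z = 1.282.
VaR = 1.282 × 2.023% = 2.593%; on $250,000,000 that is $6,482,500.

$6,480,000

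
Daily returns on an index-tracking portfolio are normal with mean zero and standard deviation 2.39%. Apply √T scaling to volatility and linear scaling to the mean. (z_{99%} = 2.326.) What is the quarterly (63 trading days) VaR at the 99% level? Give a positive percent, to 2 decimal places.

44.12%

σ_{63d} = 2.39% × √63 = 18.970%.
VaR = 2.326 × 18.970% = 44.124%.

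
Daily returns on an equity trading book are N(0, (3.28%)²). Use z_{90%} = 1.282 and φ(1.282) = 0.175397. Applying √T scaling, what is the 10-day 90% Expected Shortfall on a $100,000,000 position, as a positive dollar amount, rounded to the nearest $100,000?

$18,200,000

σ_{10d} = 3.28% × √10 = 10.372%.
ES multiplier = φ(z)/(1−α) = 0.175397/0.1 = 1.754.
ES = 10.372% × 1.754 = 18.192%; on $100,000,000: $18,192,000.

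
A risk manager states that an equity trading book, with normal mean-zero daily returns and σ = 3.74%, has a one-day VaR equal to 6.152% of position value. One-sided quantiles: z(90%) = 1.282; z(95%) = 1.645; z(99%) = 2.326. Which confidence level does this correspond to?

Implied z = VaR/σ = 6.152 / 3.74 = 1.645.
This matches z(95%) = 1.645.

95%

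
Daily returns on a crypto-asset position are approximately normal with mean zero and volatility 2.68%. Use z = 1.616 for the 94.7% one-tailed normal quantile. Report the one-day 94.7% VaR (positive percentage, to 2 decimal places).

4.33%

VaR = z·σ = 1.616 × 2.68% = 4.331%.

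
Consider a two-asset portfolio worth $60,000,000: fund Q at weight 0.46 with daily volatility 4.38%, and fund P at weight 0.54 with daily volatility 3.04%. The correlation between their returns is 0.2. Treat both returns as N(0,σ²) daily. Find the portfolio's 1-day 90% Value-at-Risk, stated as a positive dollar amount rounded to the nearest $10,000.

σ_p² = 0.46²·4.38² + 0.54²·3.04² + 2·0.2·0.46·0.54·4.38·3.04 = 8.0773 (%²).
σ_p = √8.0773 = 2.842%.
At 90%, z = 1.282.
VaR = 1.282 × 2.842% = 3.643%; on $60,000,000 that is $2,185,800.

$2,190,000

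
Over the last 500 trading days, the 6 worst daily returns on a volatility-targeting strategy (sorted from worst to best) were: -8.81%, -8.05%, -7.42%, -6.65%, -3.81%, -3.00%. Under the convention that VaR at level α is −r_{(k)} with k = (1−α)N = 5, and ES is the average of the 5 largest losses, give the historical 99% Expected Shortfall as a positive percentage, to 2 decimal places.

6.95%

The 5 worst returns sum to -34.74%.
ES = −(-34.74%) / 5 = 6.948% ≈ 6.95%.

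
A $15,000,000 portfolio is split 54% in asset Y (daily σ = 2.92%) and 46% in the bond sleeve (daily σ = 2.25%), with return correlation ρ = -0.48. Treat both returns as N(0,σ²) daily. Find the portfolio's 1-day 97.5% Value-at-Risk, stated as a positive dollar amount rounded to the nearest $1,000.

$415,000

σ_p² = 0.54²·2.92² + 0.46²·2.25² + 2·-0.48·0.54·0.46·2.92·2.25 = 1.9908 (%²).
σ_p = √1.9908 = 1.411%.
At 97.5%, z = 1.960.
VaR = 1.960 × 1.411% = 2.766%; on $15,000,000 that is $414,900.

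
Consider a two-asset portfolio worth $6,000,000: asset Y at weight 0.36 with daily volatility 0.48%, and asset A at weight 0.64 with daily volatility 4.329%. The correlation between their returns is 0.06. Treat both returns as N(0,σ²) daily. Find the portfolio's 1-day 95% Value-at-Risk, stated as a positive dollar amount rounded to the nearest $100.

$275,000

σ_p² = 0.36²·0.48² + 0.64²·4.329² + 2·0.06·0.36·0.64·0.48·4.329 = 7.7633 (%²).
σ_p = √7.7633 = 2.786%.
At 95%, z = 1.645.
VaR = 1.645 × 2.786% = 4.583%; on $6,000,000 that is $274,980.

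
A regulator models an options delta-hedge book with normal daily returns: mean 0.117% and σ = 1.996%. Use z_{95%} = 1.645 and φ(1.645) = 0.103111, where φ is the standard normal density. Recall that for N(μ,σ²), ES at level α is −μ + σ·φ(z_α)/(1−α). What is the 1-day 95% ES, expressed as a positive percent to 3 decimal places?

Tail multiplier: φ(z)/(1−α) = 0.103111 / 0.05 = 2.062.
ES = −(0.117%) + 1.996% × 2.062 = 3.999%.

3.999%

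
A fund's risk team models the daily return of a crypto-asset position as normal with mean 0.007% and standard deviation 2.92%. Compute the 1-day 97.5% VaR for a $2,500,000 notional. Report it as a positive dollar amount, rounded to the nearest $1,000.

At 97.5% one-sided, z = 1.960.
VaR = −μ + z·σ = −(0.007%) + 1.960 × 2.92% = 5.716%.
On $2,500,000: 0.05716 × $2,500,000 = $142,900.

$143,000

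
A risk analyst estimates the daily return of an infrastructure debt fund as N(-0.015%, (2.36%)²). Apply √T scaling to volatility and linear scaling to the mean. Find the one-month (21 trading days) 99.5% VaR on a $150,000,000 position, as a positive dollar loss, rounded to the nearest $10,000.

$42,260,000

At 99.5%, z = 2.576.
σ_{21d} = 2.36% × √21 = 10.815%; μ_{21d} = 21 × -0.015% = -0.315%.
VaR = −(-0.315%) + 2.576 × 10.815% = 28.174%.
On $150,000,000: 0.28174 × $150,000,000 = $42,261,000.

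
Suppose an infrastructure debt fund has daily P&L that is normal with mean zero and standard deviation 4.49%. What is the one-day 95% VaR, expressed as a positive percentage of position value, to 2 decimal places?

At 95% one-sided, z = 1.645.
VaR = z·σ = 1.645 × 4.49% = 7.386%.

7.39%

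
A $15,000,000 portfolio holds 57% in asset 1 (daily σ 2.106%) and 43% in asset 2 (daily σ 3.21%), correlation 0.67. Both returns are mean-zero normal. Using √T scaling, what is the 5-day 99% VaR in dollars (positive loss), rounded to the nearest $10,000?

σ_p = √(0.57²·2.106² + 0.43²·3.21² + 2·0.67·0.57·0.43·2.106·3.21) = 2.359%.
σ_{5d} = 2.359% × √5 = 5.275%.
z(99%) = 2.326.
VaR = 2.326 × 5.275% = 12.270%; on $15,000,000 that is $1,840,500.

$1,840,000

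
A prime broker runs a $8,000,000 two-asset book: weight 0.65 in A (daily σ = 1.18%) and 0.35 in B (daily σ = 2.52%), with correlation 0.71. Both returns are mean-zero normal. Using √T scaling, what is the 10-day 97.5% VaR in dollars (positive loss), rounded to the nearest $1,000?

σ_p = √(0.65²·1.18² + 0.35²·2.52² + 2·0.71·0.65·0.35·1.18·2.52) = 1.525%.
σ_{10d} = 1.525% × √10 = 4.822%.
z(97.5%) = 1.960.
VaR = 1.960 × 4.822% = 9.451%; on $8,000,000 that is $756,080.

$756,000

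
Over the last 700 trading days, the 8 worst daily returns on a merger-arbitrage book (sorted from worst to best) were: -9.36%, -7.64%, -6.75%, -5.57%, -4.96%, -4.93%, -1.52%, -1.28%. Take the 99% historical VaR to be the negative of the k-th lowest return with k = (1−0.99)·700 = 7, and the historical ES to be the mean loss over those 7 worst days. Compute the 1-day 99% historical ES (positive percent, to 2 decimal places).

The 7 worst returns sum to -40.73%.
ES = −(-40.73%) / 7 = 5.8185…% ≈ 5.82%.

5.82%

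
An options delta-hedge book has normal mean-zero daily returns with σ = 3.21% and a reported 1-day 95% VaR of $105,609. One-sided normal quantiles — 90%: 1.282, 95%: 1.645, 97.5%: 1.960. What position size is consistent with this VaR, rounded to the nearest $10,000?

$2,000,000

VaR as a fraction of value: z·σ = 1.645 × 3.21% = 5.28045%.
Position = $105,609 / 0.0528045 = $2,000,000.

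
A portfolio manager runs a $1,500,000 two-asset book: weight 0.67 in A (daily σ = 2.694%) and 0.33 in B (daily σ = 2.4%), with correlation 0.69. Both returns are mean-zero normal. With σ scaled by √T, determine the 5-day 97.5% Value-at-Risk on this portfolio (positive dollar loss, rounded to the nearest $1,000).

$159,000

σ_p = √(0.67²·2.694² + 0.33²·2.4² + 2·0.69·0.67·0.33·2.694·2.4) = 2.420%.
σ_{5d} = 2.420% × √5 = 5.411%.
z(97.5%) = 1.960.
VaR = 1.960 × 5.411% = 10.606%; on $1,500,000 that is $159,090.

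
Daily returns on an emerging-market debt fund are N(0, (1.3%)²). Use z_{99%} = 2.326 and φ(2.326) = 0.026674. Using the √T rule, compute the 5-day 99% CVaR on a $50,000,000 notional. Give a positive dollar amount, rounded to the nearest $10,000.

$3,880,000

σ_{5d} = 1.3% × √5 = 2.907%.
ES multiplier = φ(z)/(1−α) = 0.026674/0.01 = 2.667.
ES = 2.907% × 2.667 = 7.753%; on $50,000,000: $3,876,500.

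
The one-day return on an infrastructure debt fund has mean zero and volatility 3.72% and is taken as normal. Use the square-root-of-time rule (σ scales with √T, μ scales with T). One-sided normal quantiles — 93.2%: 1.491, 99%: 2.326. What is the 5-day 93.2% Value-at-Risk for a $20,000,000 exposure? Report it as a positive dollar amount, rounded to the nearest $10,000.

σ_{5d} = 3.72% × √5 = 8.318%.
VaR = 1.491 × 8.318% = 12.402%.
On $20,000,000: 0.12402 × $20,000,000 = $2,480,400.

$2,480,000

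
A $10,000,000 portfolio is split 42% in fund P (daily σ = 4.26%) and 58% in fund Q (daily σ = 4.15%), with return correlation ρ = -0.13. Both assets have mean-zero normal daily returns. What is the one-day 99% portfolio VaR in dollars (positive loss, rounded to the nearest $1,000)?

$653,000

σ_p² = 0.42²·4.26² + 0.58²·4.15² + 2·-0.13·0.42·0.58·4.26·4.15 = 7.8752 (%²).
σ_p = √7.8752 = 2.806%.
At 99%, z = 2.326.
VaR = 2.326 × 2.806% = 6.527%; on $10,000,000 that is $652,700.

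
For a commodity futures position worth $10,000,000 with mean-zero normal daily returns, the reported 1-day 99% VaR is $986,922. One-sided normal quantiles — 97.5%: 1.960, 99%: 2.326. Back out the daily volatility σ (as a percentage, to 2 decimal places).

VaR as a fraction: $986,922 / $10,000,000 = 9.869%.
σ = VaR / z = 9.869% / 2.326 = 4.243%.

4.24%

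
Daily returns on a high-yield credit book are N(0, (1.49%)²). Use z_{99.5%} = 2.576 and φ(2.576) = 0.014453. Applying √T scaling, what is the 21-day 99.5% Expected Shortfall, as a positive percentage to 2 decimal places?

σ_{21d} = 1.49% × √21 = 6.828%.
ES multiplier = φ(z)/(1−α) = 0.014453/0.005 = 2.891.
ES = 6.828% × 2.891 = 19.740%.

19.74%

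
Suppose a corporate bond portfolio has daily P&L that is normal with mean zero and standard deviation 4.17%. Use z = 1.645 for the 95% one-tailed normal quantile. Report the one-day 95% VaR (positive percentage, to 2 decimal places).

VaR = z·σ = 1.645 × 4.17% = 6.860%.

6.86%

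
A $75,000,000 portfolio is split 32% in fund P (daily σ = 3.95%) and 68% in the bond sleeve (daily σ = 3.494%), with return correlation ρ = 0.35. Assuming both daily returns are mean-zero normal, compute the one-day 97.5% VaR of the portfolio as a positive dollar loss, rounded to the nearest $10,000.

σ_p² = 0.32²·3.95² + 0.68²·3.494² + 2·0.35·0.32·0.68·3.95·3.494 = 9.3449 (%²).
σ_p = √9.3449 = 3.057%.
At 97.5%, z = 1.960.
VaR = 1.960 × 3.057% = 5.992%; on $75,000,000 that is $4,494,000.

$4,490,000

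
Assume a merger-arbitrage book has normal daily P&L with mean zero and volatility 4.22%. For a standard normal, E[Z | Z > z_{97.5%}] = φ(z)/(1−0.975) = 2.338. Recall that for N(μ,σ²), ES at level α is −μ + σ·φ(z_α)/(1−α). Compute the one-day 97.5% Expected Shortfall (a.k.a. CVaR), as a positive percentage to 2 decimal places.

ES = 4.22% × 2.338 = 9.866%.

9.87%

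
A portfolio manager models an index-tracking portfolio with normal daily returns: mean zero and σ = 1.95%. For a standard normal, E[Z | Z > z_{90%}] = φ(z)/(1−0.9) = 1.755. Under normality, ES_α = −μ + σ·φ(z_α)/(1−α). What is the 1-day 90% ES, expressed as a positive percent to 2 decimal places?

3.42%

ES = 1.95% × 1.755 = 3.422%.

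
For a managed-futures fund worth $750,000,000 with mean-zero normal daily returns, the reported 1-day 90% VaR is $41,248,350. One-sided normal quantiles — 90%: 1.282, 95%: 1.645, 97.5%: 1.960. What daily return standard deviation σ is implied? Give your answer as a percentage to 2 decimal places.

4.29%

VaR as a fraction: $41,248,350 / $750,000,000 = 5.500%.
σ = VaR / z = 5.500% / 1.282 = 4.290%.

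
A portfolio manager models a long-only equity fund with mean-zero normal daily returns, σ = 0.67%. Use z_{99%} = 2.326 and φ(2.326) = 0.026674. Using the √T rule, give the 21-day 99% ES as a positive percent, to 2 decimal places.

8.19%

σ_{21d} = 0.67% × √21 = 3.070%.
ES multiplier = φ(z)/(1−α) = 0.026674/0.01 = 2.667.
ES = 3.070% × 2.667 = 8.188%.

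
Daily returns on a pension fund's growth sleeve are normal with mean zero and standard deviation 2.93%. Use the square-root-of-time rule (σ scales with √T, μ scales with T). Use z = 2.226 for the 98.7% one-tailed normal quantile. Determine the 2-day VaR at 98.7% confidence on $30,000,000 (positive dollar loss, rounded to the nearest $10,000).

σ_{2d} = 2.93% × √2 = 4.144%.
VaR = 2.226 × 4.144% = 9.225%.
On $30,000,000: 0.09225 × $30,000,000 = $2,767,500.

$2,770,000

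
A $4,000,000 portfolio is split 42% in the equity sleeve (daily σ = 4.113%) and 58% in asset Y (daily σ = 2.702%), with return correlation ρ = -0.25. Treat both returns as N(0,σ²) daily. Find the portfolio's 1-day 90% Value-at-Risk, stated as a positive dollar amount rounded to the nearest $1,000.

$104,000

σ_p² = 0.42²·4.113² + 0.58²·2.702² + 2·-0.25·0.42·0.58·4.113·2.702 = 4.0865 (%²).
σ_p = √4.0865 = 2.022%.
At 90%, z = 1.282.
VaR = 1.282 × 2.022% = 2.592%; on $4,000,000 that is $103,680.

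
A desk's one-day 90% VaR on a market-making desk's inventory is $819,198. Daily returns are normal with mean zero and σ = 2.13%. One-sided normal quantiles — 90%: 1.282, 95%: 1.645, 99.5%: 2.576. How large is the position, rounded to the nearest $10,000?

VaR as a fraction of value: z·σ = 1.282 × 2.13% = 2.73066%.
Position = $819,198 / 0.0273066 = $30,000,000.

$30,000,000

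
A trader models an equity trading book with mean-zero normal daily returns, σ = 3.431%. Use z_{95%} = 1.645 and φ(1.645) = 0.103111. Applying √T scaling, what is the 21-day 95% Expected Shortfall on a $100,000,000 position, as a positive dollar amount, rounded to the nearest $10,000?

$32,420,000

σ_{21d} = 3.431% × √21 = 15.723%.
ES multiplier = φ(z)/(1−α) = 0.103111/0.05 = 2.062.
ES = 15.723% × 2.062 = 32.421%; on $100,000,000: $32,421,000.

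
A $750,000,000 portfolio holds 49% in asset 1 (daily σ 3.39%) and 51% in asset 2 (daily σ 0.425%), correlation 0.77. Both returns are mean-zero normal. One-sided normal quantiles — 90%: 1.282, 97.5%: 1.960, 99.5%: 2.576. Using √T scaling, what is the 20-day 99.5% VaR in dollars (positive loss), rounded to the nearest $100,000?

σ_p = √(0.49²·3.39² + 0.51²·0.425² + 2·0.77·0.49·0.51·3.39·0.425) = 1.833%.
σ_{20d} = 1.833% × √20 = 8.197%.
VaR = 2.576 × 8.197% = 21.115%; on $750,000,000 that is $158,362,500.

$158,400,000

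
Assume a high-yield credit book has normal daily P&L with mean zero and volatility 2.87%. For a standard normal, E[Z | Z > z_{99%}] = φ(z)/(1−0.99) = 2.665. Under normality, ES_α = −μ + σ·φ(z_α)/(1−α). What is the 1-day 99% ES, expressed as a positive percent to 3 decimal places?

ES = 2.87% × 2.665 = 7.649%.

7.649%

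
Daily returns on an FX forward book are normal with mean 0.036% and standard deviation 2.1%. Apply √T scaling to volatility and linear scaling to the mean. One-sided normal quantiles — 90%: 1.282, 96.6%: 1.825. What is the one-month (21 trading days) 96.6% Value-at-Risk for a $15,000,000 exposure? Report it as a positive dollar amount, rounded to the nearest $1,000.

$2,521,000

σ_{21d} = 2.1% × √21 = 9.623%; μ_{21d} = 21 × 0.036% = 0.756%.
VaR = −(0.756%) + 1.825 × 9.623% = 16.806%.
On $15,000,000: 0.16806 × $15,000,000 = $2,520,900.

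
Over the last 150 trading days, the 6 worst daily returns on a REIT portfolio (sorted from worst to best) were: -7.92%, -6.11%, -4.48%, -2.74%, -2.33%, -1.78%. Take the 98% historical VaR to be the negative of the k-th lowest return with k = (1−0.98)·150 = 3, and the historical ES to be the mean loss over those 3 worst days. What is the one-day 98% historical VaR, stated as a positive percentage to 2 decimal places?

4.48%

k = 3; the 3rd lowest return is -4.48%, so VaR = 4.48%.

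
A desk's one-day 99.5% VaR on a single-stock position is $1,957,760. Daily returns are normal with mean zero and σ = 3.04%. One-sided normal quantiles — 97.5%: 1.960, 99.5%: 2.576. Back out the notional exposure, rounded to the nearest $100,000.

$25,000,000

VaR as a fraction of value: z·σ = 2.576 × 3.04% = 7.83104%.
Position = $1,957,760 / 0.0783104 = $25,000,000.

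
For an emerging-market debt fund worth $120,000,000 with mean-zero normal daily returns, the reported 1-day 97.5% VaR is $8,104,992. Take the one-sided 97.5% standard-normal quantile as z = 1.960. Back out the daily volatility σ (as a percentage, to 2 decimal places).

VaR as a fraction: $8,104,992 / $120,000,000 = 6.754%.
σ = VaR / z = 6.754% / 1.960 = 3.446%.

3.45%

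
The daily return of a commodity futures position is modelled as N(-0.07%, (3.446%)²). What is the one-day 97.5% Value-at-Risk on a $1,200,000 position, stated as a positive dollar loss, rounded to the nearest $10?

At 97.5% one-sided, z = 1.960.
VaR = −μ + z·σ = −(-0.07%) + 1.960 × 3.446% = 6.824%.
On $1,200,000: 0.06824 × $1,200,000 = $81,888.

$81,890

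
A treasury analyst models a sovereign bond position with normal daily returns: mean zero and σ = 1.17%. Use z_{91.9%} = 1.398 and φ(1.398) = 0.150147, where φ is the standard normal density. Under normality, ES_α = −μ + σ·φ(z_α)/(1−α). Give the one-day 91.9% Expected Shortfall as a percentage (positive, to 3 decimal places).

2.169%

Tail multiplier: φ(z)/(1−α) = 0.150147 / 0.081 = 1.854.
ES = 1.17% × 1.854 = 2.169%.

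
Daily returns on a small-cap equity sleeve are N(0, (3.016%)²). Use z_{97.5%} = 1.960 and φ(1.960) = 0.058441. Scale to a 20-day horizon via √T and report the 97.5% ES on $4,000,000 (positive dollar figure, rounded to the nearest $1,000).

σ_{20d} = 3.016% × √20 = 13.488%.
ES multiplier = φ(z)/(1−α) = 0.058441/0.025 = 2.338.
ES = 13.488% × 2.338 = 31.535%; on $4,000,000: $1,261,400.

$1,261,000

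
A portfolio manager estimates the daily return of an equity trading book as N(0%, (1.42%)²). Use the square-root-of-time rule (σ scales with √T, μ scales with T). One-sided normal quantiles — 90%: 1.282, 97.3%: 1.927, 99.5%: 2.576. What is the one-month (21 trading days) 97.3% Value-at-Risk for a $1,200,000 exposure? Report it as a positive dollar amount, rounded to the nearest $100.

σ_{21d} = 1.42% × √21 = 6.507%.
VaR = 1.927 × 6.507% = 12.539%.
On $1,200,000: 0.12539 × $1,200,000 = $150,468.

$150,500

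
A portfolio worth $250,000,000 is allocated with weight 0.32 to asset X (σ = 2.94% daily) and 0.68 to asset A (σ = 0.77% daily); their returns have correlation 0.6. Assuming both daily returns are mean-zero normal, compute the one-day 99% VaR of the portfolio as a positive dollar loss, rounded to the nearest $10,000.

σ_p² = 0.32²·2.94² + 0.68²·0.77² + 2·0.6·0.32·0.68·2.94·0.77 = 1.7504 (%²).
σ_p = √1.7504 = 1.323%.
At 99%, z = 2.326.
VaR = 2.326 × 1.323% = 3.077%; on $250,000,000 that is $7,692,500.

$7,690,000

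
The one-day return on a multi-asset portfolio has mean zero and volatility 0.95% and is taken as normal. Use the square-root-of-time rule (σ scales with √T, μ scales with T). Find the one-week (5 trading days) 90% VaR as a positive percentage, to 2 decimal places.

At 90%, z = 1.282.
σ_{5d} = 0.95% × √5 = 2.124%.
VaR = 1.282 × 2.124% = 2.723%.

2.72%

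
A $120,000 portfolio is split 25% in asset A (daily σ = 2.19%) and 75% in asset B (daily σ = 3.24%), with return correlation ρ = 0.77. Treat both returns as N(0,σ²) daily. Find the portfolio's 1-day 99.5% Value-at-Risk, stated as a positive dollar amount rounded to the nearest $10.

$8,880

σ_p² = 0.25²·2.19² + 0.75²·3.24² + 2·0.77·0.25·0.75·2.19·3.24 = 8.2535 (%²).
σ_p = √8.2535 = 2.873%.
At 99.5%, z = 2.576.
VaR = 2.576 × 2.873% = 7.401%; on $120,000 that is $8,881.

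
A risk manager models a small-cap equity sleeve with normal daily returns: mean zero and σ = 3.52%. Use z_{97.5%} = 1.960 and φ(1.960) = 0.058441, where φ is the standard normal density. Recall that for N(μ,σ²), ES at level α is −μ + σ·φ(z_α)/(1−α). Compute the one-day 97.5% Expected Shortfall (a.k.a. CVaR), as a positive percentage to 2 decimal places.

8.23%

Tail multiplier: φ(z)/(1−α) = 0.058441 / 0.025 = 2.338.
ES = 3.52% × 2.338 = 8.230%.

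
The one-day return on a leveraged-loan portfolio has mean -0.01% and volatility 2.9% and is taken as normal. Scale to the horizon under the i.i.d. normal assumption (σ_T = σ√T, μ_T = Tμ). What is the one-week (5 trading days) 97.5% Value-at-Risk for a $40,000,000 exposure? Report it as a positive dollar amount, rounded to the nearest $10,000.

At 97.5%, z = 1.960.
σ_{5d} = 2.9% × √5 = 6.485%; μ_{5d} = 5 × -0.01% = -0.050%.
VaR = −(-0.050%) + 1.960 × 6.485% = 12.761%.
On $40,000,000: 0.12761 × $40,000,000 = $5,104,400.

$5,100,000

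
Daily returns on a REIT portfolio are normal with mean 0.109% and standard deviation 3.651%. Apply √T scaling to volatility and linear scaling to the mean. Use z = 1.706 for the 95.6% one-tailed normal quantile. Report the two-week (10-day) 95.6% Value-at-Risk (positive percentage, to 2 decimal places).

18.61%

σ_{10d} = 3.651% × √10 = 11.545%; μ_{10d} = 10 × 0.109% = 1.090%.
VaR = −(1.090%) + 1.706 × 11.545% = 18.606%.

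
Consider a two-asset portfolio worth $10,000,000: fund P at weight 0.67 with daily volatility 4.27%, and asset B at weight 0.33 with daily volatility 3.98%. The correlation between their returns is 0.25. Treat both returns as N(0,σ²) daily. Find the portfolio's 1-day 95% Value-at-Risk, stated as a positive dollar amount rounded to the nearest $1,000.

$565,000

σ_p² = 0.67²·4.27² + 0.33²·3.98² + 2·0.25·0.67·0.33·4.27·3.98 = 11.7885 (%²).
σ_p = √11.7885 = 3.433%.
At 95%, z = 1.645.
VaR = 1.645 × 3.433% = 5.647%; on $10,000,000 that is $564,700.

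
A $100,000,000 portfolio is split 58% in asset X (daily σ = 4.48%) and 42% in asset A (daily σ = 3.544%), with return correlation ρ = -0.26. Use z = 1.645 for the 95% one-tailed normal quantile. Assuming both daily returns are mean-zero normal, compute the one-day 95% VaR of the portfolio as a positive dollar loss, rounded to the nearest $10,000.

$4,340,000

σ_p² = 0.58²·4.48² + 0.42²·3.544² + 2·-0.26·0.58·0.42·4.48·3.544 = 6.9561 (%²).
σ_p = √6.9561 = 2.637%.
VaR = 1.645 × 2.637% = 4.338%; on $100,000,000 that is $4,338,000.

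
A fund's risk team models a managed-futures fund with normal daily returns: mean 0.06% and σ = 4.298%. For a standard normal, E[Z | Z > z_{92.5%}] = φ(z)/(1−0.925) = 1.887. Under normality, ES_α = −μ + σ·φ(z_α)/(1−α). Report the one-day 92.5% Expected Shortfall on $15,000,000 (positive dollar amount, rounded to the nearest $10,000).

$1,210,000

ES = −(0.06%) + 4.298% × 1.887 = 8.050%.
On $15,000,000: 0.08050 × $15,000,000 = $1,207,500.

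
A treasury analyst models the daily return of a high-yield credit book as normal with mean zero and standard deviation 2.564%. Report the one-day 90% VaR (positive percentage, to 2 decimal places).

3.29%

At 90% one-sided, z = 1.282.
VaR = z·σ = 1.282 × 2.564% = 3.287%.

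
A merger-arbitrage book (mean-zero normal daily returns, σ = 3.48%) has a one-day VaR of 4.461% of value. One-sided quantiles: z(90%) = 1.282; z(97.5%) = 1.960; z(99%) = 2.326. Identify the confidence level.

Implied z = VaR/σ = 4.461 / 3.48 = 1.282.
This matches z(90%) = 1.282.

90%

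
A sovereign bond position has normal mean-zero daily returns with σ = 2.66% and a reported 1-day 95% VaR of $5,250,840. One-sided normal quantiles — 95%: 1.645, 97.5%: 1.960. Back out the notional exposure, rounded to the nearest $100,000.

VaR as a fraction of value: z·σ = 1.645 × 2.66% = 4.3757%.
Position = $5,250,840 / 0.043757 = $120,000,000.

$120,000,000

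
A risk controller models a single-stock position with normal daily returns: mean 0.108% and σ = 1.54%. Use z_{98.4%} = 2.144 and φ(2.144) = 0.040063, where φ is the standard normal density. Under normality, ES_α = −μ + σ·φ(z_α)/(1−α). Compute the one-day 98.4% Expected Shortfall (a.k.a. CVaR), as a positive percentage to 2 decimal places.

3.75%

Tail multiplier: φ(z)/(1−α) = 0.040063 / 0.016 = 2.504.
ES = −(0.108%) + 1.54% × 2.504 = 3.748%.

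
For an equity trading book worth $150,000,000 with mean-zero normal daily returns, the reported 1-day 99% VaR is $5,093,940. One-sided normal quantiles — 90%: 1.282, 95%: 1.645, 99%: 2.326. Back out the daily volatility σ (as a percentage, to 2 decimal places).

1.46%

VaR as a fraction: $5,093,940 / $150,000,000 = 3.396%.
σ = VaR / z = 3.396% / 2.326 = 1.460%.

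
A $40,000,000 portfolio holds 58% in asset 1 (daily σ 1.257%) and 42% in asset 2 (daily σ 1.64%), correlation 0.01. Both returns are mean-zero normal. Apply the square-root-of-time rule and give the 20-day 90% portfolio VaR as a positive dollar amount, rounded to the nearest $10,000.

σ_p = √(0.58²·1.257² + 0.42²·1.64² + 2·0.01·0.58·0.42·1.257·1.64) = 1.008%.
σ_{20d} = 1.008% × √20 = 4.508%.
z(90%) = 1.282.
VaR = 1.282 × 4.508% = 5.779%; on $40,000,000 that is $2,311,600.

$2,310,000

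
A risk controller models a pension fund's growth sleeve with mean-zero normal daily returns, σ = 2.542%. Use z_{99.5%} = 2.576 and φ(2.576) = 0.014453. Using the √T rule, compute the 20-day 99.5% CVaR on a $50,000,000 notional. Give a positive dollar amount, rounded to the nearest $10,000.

σ_{20d} = 2.542% × √20 = 11.368%.
ES multiplier = φ(z)/(1−α) = 0.014453/0.005 = 2.891.
ES = 11.368% × 2.891 = 32.865%; on $50,000,000: $16,432,500.

$16,430,000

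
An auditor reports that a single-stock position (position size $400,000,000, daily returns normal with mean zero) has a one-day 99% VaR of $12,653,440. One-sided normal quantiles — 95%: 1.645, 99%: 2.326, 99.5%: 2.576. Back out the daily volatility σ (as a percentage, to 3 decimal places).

VaR as a fraction: $12,653,440 / $400,000,000 = 3.163%.
σ = VaR / z = 3.163% / 2.326 = 1.360%.

1.360%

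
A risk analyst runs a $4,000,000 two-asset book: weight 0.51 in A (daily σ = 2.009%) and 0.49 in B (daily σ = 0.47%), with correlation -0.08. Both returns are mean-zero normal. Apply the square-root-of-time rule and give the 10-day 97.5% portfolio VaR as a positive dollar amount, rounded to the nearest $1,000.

σ_p = √(0.51²·2.009² + 0.49²·0.47² + 2·-0.08·0.51·0.49·2.009·0.47) = 1.032%.
σ_{10d} = 1.032% × √10 = 3.263%.
z(97.5%) = 1.960.
VaR = 1.960 × 3.263% = 6.395%; on $4,000,000 that is $255,800.

$256,000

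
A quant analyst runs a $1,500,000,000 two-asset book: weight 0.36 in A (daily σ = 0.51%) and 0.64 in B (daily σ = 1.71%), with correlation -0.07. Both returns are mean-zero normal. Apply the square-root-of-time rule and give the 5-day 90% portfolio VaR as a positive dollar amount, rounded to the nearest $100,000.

σ_p = √(0.36²·0.51² + 0.64²·1.71² + 2·-0.07·0.36·0.64·0.51·1.71) = 1.097%.
σ_{5d} = 1.097% × √5 = 2.453%.
z(90%) = 1.282.
VaR = 1.282 × 2.453% = 3.145%; on $1,500,000,000 that is $47,175,000.

$47,200,000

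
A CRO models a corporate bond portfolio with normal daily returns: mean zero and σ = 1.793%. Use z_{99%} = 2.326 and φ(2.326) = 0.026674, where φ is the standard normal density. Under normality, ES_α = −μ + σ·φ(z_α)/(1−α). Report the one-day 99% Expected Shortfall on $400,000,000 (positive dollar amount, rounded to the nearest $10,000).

$19,130,000

Tail multiplier: φ(z)/(1−α) = 0.026674 / 0.01 = 2.667.
ES = 1.793% × 2.667 = 4.782%.
On $400,000,000: 0.04782 × $400,000,000 = $19,128,000.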